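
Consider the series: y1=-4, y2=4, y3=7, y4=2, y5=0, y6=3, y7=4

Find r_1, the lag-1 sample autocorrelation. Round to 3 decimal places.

-0.052

Mean ȳ = (-4 + 4 + 7 + 2 + 0 + 3 + 4)/7 = 2.2857
Σ(y_t−ȳ)(y_{t+1}−ȳ) = (-10.7755) + (8.0816) + (-1.3469) + (0.6531) + (-1.6327) + (1.2245) = -3.7959
Denominator Σ(y_t−ȳ)² = 73.4286
r_1 = -3.7959 / 73.4286 = -0.052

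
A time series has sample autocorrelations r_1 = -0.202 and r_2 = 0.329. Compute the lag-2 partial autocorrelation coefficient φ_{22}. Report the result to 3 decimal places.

φ_{22} = (r_2 − r_1²) / (1 − r_1²)
r_1² = (-0.202)² = 0.040804
Numerator = 0.329 − 0.0408 = 0.2882; denominator = 1 − 0.0408 = 0.9592
φ_{22} = 0.2882 / 0.9592 = 0.300

0.300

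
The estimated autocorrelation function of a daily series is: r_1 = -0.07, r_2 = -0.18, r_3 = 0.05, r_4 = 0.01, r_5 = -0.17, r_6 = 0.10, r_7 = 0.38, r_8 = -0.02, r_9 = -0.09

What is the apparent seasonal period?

7

The largest autocorrelation is r_7 = 0.38; the remaining lags stay at or below 0.10.
The dominant spike at lag 7 indicates a seasonal period of 7.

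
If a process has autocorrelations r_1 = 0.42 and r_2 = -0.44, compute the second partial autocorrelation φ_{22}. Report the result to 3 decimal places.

φ_{22} = (r_2 − r_1²) / (1 − r_1²)
r_1² = (0.42)² = 0.1764
Numerator = -0.44 − 0.1764 = -0.6164; denominator = 1 − 0.1764 = 0.8236
φ_{22} = -0.6164 / 0.8236 = -0.748

-0.748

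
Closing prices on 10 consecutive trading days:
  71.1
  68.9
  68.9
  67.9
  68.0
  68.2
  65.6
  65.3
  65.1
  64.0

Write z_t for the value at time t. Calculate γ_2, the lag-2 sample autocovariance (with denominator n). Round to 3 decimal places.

1.605

Mean z̄ = (71.1 + 68.9 + 68.9 + 67.9 + 68.0 + 68.2 + 65.6 + 65.3 + 65.1 + 64.0)/10 = 67.3000
Σ_{t=1}^{8}(z_t−z̄)(z_{t+2}−z̄) = 16.0500
γ_2 = 16.0500 / 10 = 1.605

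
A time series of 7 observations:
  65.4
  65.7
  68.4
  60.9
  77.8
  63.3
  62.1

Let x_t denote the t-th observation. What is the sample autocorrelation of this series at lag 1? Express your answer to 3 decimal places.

-0.495

Mean x̄ = (65.4 + 65.7 + 68.4 + 60.9 + 77.8 + 63.3 + 62.1)/7 = 66.2286
Numerator Σ_{t=1}^{6}(x_t−x̄)(x_{t+1}−x̄) = -95.7365
Denominator Σ(x_t−x̄)² = 193.5943
r_1 = -95.7365 / 193.5943 = -0.495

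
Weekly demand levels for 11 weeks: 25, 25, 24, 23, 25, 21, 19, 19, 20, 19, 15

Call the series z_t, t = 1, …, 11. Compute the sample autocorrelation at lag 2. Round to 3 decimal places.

Mean z̄ = (25 + 25 + 24 + 23 + 25 + 21 + 19 + 19 + 20 + 19 + 15)/11 = 21.3636
Numerator Σ_{t=1}^{9}(z_t−z̄)(z_{t+2}−z̄) = 34.2810
Denominator Σ(z_t−z̄)² = 108.5455
r_2 = 34.2810 / 108.5455 = 0.316

0.316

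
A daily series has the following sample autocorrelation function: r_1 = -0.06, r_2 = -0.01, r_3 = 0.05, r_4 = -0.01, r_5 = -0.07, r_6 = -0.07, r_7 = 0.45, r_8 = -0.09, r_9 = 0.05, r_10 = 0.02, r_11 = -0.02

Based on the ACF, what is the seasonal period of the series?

The largest autocorrelation is r_7 = 0.45; the remaining lags stay at or below 0.05.
The dominant spike at lag 7 indicates a seasonal period of 7.

7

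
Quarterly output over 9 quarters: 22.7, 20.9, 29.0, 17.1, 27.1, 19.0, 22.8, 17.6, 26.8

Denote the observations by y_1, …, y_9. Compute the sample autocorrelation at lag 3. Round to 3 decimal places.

Mean ȳ = (22.7 + 20.9 + 29.0 + 17.1 + 27.1 + 19.0 + 22.8 + 17.6 + 26.8)/9 = 22.5556
Σ(y_t−ȳ)(y_{t+3}−ȳ) = (-0.7880) + (-7.5236) + (-22.9136) + (-1.3336) + (-22.5202) + (-15.0914) = -70.1704
Denominator Σ(y_t−ȳ)² = 149.9822
r_3 = -70.1704 / 149.9822 = -0.468

-0.468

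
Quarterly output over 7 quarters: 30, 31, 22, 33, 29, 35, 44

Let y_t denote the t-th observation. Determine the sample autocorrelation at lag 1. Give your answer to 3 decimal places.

0.097

Mean ȳ = (30 + 31 + 22 + 33 + 29 + 35 + 44)/7 = 32.0000
Numerator Σ_{t=1}^{6}(y_t−ȳ)(y_{t+1}−ȳ) = 26.0000
Denominator Σ(y_t−ȳ)² = 268.0000
r_1 = 26.0000 / 268.0000 = 0.097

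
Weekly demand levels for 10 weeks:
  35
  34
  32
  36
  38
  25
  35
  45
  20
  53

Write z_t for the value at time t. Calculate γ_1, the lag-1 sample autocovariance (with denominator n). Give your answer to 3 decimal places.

Mean z̄ = (35 + 34 + 32 + 36 + 38 + 25 + 35 + 45 + 20 + 53)/10 = 35.3000
Σ_{t=1}^{9}(z_t−z̄)(z_{t+1}−z̄) = -442.5900
γ_1 = -442.5900 / 10 = -44.259

-44.259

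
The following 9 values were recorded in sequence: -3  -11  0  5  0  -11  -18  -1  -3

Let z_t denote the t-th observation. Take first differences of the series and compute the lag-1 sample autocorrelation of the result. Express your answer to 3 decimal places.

-0.113

First differences Δz: -8, 11, 5, -5, -11, -7, 17, -2
Mean of differences = 0.0000
Numerator Σ(Δz_t−Δz̄)(Δz_{t+1}−Δz̄) = -79.0000
Denominator Σ(Δz_t−Δz̄)² = 698.0000
r_1(Δz) = -79.0000 / 698.0000 = -0.113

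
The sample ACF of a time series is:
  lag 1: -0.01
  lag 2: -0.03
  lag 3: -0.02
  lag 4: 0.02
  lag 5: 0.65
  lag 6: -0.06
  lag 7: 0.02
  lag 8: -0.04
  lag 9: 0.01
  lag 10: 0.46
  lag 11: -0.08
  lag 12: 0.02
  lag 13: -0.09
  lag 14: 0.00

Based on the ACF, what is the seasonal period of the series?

The largest autocorrelation is r_5 = 0.65, with a weaker echo at lag 10 (0.46); the remaining lags stay at or below 0.02.
The dominant spike at lag 5 indicates a seasonal period of 5.

5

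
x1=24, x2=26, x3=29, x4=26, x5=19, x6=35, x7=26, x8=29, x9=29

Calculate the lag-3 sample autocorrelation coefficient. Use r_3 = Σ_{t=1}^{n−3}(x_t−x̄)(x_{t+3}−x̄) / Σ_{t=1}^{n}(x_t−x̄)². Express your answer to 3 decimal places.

0.184

Mean x̄ = (24 + 26 + 29 + 26 + 19 + 35 + 26 + 29 + 29)/9 = 27.0000
Σ(x_t−x̄)(x_{t+3}−x̄) = (3.0000) + (8.0000) + (16.0000) + (1.0000) + (-16.0000) + (16.0000) = 28.0000
Denominator Σ(x_t−x̄)² = 152.0000
r_3 = 28.0000 / 152.0000 = 0.184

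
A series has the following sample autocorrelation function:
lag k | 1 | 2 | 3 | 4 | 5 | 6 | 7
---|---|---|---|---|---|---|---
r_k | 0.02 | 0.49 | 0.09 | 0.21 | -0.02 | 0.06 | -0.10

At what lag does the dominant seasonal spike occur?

2

The largest autocorrelation is r_2 = 0.49, with a weaker echo at lag 4 (0.21); the remaining lags stay at or below 0.09.
The dominant spike at lag 2 indicates a seasonal period of 2.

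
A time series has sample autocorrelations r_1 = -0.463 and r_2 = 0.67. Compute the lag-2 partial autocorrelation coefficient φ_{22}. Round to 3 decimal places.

φ_{22} = (r_2 − r_1²) / (1 − r_1²)
r_1² = (-0.463)² = 0.214369
Numerator = 0.67 − 0.2144 = 0.4556; denominator = 1 − 0.2144 = 0.7856
φ_{22} = 0.4556 / 0.7856 = 0.580

0.580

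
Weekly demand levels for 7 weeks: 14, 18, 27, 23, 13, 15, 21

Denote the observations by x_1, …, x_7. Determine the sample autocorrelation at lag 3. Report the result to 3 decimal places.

-0.230

Mean x̄ = (14 + 18 + 27 + 23 + 13 + 15 + 21)/7 = 18.7143
Deviations from mean: -4.7143, -0.7143, 8.2857, 4.2857, -5.7143, -3.7143, 2.2857
Σ(x_t−x̄)(x_{t+3}−x̄) = (-20.2041) + (4.0816) + (-30.7755) + (9.7959) = -37.1020
Denominator Σ(x_t−x̄)² = 161.4286
r_3 = -37.1020 / 161.4286 = -0.230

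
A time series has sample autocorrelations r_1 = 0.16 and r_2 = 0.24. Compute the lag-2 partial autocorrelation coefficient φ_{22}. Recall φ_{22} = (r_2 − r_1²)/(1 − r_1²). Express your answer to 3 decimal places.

φ_{22} = (r_2 − r_1²) / (1 − r_1²)
r_1² = (0.16)² = 0.0256
Numerator = 0.24 − 0.0256 = 0.2144; denominator = 1 − 0.0256 = 0.9744
φ_{22} = 0.2144 / 0.9744 = 0.220

0.220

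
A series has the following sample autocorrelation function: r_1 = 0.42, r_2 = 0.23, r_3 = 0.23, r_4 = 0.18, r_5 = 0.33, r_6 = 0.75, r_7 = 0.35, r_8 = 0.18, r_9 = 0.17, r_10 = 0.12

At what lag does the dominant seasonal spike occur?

The largest autocorrelation is r_6 = 0.75; the remaining lags stay at or below 0.42. The elevated value at lag 1 (0.42), dropping to 0.23 at lag 2, reflects decaying short-term dependence rather than seasonality.
The dominant spike at lag 6 indicates a seasonal period of 6.

6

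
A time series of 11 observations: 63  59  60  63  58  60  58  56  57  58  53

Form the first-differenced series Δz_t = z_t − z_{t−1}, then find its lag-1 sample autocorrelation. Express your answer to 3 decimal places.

-0.425

First differences Δz: -4, 1, 3, -5, 2, -2, -2, 1, 1, -5
Mean of differences = -1.0000
Numerator Σ(Δz_t−Δz̄)(Δz_{t+1}−Δz̄) = -34.0000
Denominator Σ(Δz_t−Δz̄)² = 80.0000
r_1(Δz) = -34.0000 / 80.0000 = -0.425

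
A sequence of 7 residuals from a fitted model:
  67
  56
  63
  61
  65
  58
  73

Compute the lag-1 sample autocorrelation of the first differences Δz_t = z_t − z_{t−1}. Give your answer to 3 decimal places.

-0.513

First differences Δz: -11, 7, -2, 4, -7, 15
Mean of differences = 1.0000
Numerator Σ(Δz_t−Δz̄)(Δz_{t+1}−Δz̄) = -235.0000
Denominator Σ(Δz_t−Δz̄)² = 458.0000
r_1(Δz) = -235.0000 / 458.0000 = -0.513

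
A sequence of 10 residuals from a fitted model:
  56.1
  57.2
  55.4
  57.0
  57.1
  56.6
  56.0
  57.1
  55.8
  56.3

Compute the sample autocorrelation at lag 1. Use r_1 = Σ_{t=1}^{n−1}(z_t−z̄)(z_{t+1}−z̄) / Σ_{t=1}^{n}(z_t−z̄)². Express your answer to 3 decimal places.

-0.517

Mean z̄ = (56.1 + 57.2 + 55.4 + 57.0 + 57.1 + 56.6 + 56.0 + 57.1 + 55.8 + 56.3)/10 = 56.4600
Numerator Σ_{t=1}^{9}(z_t−z̄)(z_{t+1}−z̄) = -1.8636
Denominator Σ(z_t−z̄)² = 3.6040
r_1 = -1.8636 / 3.6040 = -0.517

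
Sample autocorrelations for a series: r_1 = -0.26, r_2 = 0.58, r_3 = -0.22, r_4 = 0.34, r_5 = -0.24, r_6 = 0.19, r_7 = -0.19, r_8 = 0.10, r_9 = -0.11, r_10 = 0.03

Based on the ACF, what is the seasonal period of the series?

The largest autocorrelation is r_2 = 0.58, with weaker echoes at lags 4 (0.34) and 6 (0.19); the remaining lags stay at or below 0.10.
The dominant spike at lag 2 indicates a seasonal period of 2.

2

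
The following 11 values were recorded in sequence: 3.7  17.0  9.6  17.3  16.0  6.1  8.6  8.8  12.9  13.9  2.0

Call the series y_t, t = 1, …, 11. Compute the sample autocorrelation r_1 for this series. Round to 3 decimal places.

Mean ȳ = (3.7 + 17.0 + 9.6 + 17.3 + 16.0 + 6.1 + 8.6 + 8.8 + 12.9 + 13.9 + 2.0)/11 = 10.5364
Numerator Σ_{t=1}^{10}(y_t−ȳ)(y_{t+1}−ȳ) = -56.7722
Denominator Σ(y_t−ȳ)² = 281.2055
r_1 = -56.7722 / 281.2055 = -0.202

-0.202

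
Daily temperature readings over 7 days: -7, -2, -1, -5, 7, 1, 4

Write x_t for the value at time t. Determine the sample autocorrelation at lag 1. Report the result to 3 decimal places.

-0.022

Mean x̄ = (-7 − 2 − 1 − 5 + 7 + 1 + 4)/7 = -0.4286
Numerator Σ_{t=1}^{6}(x_t−x̄)(x_{t+1}−x̄) = -3.1837
Denominator Σ(x_t−x̄)² = 143.7143
r_1 = -3.1837 / 143.7143 = -0.022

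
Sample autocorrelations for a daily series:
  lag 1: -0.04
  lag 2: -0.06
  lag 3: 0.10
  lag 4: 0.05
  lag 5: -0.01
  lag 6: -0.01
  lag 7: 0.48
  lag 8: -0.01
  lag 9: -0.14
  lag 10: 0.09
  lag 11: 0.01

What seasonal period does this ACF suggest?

The largest autocorrelation is r_7 = 0.48; the remaining lags stay at or below 0.10.
The dominant spike at lag 7 indicates a seasonal period of 7.

7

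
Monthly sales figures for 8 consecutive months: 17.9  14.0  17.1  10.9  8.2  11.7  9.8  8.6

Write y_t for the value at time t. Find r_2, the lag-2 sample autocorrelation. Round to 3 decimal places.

Mean ȳ = (17.9 + 14.0 + 17.1 + 10.9 + 8.2 + 11.7 + 9.8 + 8.6)/8 = 12.2750
Numerator Σ_{t=1}^{6}(y_t−ȳ)(y_{t+2}−ȳ) = 18.0963
Denominator Σ(y_t−ȳ)² = 96.3550
r_2 = 18.0963 / 96.3550 = 0.188

0.188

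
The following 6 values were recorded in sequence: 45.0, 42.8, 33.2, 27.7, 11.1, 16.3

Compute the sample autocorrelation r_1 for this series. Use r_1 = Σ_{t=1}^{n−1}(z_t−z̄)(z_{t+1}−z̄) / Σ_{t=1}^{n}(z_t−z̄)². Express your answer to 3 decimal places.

0.554

Mean z̄ = (45.0 + 42.8 + 33.2 + 27.7 + 11.1 + 16.3)/6 = 29.3500
Σ(z_t−z̄)(z_{t+1}−z̄) = (210.4925) + (51.7825) + (-6.3525) + (30.1125) + (238.1625) = 524.1975
Denominator Σ(z_t−z̄)² = 946.7350
r_1 = 524.1975 / 946.7350 = 0.554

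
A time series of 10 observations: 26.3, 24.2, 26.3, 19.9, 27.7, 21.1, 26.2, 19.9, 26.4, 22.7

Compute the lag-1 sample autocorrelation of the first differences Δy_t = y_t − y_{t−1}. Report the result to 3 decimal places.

-0.909

First differences Δy: -2.1, 2.1, -6.4, 7.8, -6.6, 5.1, -6.3, 6.5, -3.7
Mean of differences = -0.4000
Numerator Σ(Δy_t−Δȳ)(Δy_{t+1}−Δȳ) = -249.3200
Denominator Σ(Δy_t−Δȳ)² = 274.3800
r_1(Δy) = -249.3200 / 274.3800 = -0.909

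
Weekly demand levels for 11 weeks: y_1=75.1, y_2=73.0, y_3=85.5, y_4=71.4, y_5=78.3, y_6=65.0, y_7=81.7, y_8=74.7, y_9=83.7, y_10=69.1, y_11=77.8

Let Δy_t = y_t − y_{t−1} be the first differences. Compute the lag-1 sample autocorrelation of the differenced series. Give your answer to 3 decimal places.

First differences Δy: -2.1, 12.5, -14.1, 6.9, -13.3, 16.7, -7.0, 9.0, -14.6, 8.7
Mean of differences = 0.2700
Numerator Σ(Δy_t−Δȳ)(Δy_{t+1}−Δȳ) = -1051.0099
Denominator Σ(Δy_t−Δȳ)² = 1280.9810
r_1(Δy) = -1051.0099 / 1280.9810 = -0.820

-0.820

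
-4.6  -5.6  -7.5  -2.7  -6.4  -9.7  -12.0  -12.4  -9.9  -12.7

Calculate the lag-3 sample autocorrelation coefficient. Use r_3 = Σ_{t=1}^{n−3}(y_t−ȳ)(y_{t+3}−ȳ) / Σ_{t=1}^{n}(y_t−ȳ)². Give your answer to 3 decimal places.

Mean ȳ = (-4.6 − 5.6 − 7.5 − 2.7 − 6.4 − 9.7 − 12.0 − 12.4 − 9.9 − 12.7)/10 = -8.3500
Σ(y_t−ȳ)(y_{t+3}−ȳ) = (21.1875) + (5.3625) + (-1.1475) + (-20.6225) + (-7.8975) + (2.0925) + (15.8775) = 14.8525
Denominator Σ(y_t−ȳ)² = 110.9450
r_3 = 14.8525 / 110.9450 = 0.134

0.134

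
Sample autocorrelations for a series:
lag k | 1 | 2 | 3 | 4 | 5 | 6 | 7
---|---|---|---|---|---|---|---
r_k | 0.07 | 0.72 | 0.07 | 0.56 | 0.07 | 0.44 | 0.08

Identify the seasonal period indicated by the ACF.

2

The largest autocorrelation is r_2 = 0.72, with weaker echoes at lags 4 (0.56) and 6 (0.44); the remaining lags stay at or below 0.08.
The dominant spike at lag 2 indicates a seasonal period of 2.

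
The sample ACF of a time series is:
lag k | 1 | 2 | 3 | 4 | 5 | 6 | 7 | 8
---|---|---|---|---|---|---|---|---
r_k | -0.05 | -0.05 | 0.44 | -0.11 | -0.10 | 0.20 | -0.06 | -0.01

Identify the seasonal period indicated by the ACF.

3

The largest autocorrelation is r_3 = 0.44, with a weaker echo at lag 6 (0.20); the remaining lags stay at or below -0.01.
The dominant spike at lag 3 indicates a seasonal period of 3.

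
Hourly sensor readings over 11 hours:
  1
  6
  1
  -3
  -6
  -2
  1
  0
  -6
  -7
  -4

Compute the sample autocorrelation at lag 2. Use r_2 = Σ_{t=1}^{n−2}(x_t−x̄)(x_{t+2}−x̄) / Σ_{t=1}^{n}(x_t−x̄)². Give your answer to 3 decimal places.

-0.236

Mean x̄ = (1 + 6 + 1 − 3 − 6 − 2 + 1 + 0 − 6 − 7 − 4)/11 = -1.7273
Numerator Σ_{t=1}^{9}(x_t−x̄)(x_{t+2}−x̄) = -36.8760
Denominator Σ(x_t−x̄)² = 156.1818
r_2 = -36.8760 / 156.1818 = -0.236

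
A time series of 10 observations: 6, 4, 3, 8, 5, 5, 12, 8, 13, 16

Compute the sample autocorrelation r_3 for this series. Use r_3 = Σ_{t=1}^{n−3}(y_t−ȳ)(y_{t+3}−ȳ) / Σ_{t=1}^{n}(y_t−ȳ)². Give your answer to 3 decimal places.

Mean ȳ = (6 + 4 + 3 + 8 + 5 + 5 + 12 + 8 + 13 + 16)/10 = 8.0000
Numerator Σ_{t=1}^{7}(y_t−ȳ)(y_{t+3}−ȳ) = 44.0000
Denominator Σ(y_t−ȳ)² = 168.0000
r_3 = 44.0000 / 168.0000 = 0.262

0.262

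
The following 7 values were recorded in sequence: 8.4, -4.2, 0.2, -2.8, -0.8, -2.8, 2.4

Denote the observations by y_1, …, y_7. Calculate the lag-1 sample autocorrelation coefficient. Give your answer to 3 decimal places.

-0.348

Mean ȳ = (8.4 − 4.2 + 0.2 − 2.8 − 0.8 − 2.8 + 2.4)/7 = 0.0571
Σ(y_t−ȳ)(y_{t+1}−ȳ) = (-35.5167) + (-0.6082) + (-0.4082) + (2.4490) + (2.4490) + (-6.6939) = -38.3290
Denominator Σ(y_t−ȳ)² = 110.2971
r_1 = -38.3290 / 110.2971 = -0.348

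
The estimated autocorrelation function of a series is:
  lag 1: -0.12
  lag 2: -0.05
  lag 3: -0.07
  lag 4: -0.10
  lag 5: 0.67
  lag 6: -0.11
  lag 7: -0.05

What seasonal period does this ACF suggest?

5

The largest autocorrelation is r_5 = 0.67; the remaining lags stay at or below -0.05.
The dominant spike at lag 5 indicates a seasonal period of 5.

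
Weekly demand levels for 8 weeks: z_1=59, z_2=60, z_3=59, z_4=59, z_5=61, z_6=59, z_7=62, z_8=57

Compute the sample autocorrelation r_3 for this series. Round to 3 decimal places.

-0.234

Mean z̄ = (59 + 60 + 59 + 59 + 61 + 59 + 62 + 57)/8 = 59.5000
Deviations from mean: -0.5000, 0.5000, -0.5000, -0.5000, 1.5000, -0.5000, 2.5000, -2.5000
Σ(z_t−z̄)(z_{t+3}−z̄) = (0.2500) + (0.7500) + (0.2500) + (-1.2500) + (-3.7500) = -3.7500
Denominator Σ(z_t−z̄)² = 16.0000
r_3 = -3.7500 / 16.0000 = -0.234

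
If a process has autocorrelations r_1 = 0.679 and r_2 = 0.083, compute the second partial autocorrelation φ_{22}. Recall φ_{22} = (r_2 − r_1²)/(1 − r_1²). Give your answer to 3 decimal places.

-0.701

φ_{22} = (r_2 − r_1²) / (1 − r_1²)
r_1² = (0.679)² = 0.461041
Numerator = 0.083 − 0.4610 = -0.3780; denominator = 1 − 0.4610 = 0.5390
φ_{22} = -0.3780 / 0.5390 = -0.701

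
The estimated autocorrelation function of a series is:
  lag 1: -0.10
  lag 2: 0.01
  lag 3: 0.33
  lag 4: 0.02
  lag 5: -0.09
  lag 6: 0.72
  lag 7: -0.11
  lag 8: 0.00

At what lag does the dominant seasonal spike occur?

The largest autocorrelation is r_6 = 0.72; the remaining lags stay at or below 0.33.
The dominant spike at lag 6 indicates a seasonal period of 6.

6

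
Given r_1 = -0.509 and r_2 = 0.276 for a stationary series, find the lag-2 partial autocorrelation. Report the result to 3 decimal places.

φ_{22} = (r_2 − r_1²) / (1 − r_1²)
r_1² = (-0.509)² = 0.259081
Numerator = 0.276 − 0.2591 = 0.0169; denominator = 1 − 0.2591 = 0.7409
φ_{22} = 0.0169 / 0.7409 = 0.023

0.023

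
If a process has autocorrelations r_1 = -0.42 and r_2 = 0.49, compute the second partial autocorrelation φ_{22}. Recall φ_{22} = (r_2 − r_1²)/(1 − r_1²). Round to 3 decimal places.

φ_{22} = (r_2 − r_1²) / (1 − r_1²)
r_1² = (-0.42)² = 0.1764
Numerator = 0.49 − 0.1764 = 0.3136; denominator = 1 − 0.1764 = 0.8236
φ_{22} = 0.3136 / 0.8236 = 0.381

0.381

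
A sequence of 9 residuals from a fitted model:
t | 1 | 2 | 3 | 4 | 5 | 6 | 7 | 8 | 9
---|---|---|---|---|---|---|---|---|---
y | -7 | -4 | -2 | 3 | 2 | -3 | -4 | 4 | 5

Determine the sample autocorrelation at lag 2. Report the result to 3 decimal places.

-0.379

Mean ȳ = (-7 − 4 − 2 + 3 + 2 − 3 − 4 + 4 + 5)/9 = -0.6667
Σ(y_t−ȳ)(y_{t+2}−ȳ) = (8.4444) + (-12.2222) + (-3.5556) + (-8.5556) + (-8.8889) + (-10.8889) + (-18.8889) = -54.5556
Denominator Σ(y_t−ȳ)² = 144.0000
r_2 = -54.5556 / 144.0000 = -0.379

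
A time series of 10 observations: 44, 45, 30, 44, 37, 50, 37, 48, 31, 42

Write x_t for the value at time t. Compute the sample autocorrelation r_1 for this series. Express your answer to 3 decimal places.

Mean x̄ = (44 + 45 + 30 + 44 + 37 + 50 + 37 + 48 + 31 + 42)/10 = 40.8000
Numerator Σ_{t=1}^{9}(x_t−x̄)(x_{t+1}−x̄) = -258.2400
Denominator Σ(x_t−x̄)² = 417.6000
r_1 = -258.2400 / 417.6000 = -0.618

-0.618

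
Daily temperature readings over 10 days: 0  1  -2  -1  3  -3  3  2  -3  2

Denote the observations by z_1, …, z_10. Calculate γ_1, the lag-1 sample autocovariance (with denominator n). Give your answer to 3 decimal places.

Mean z̄ = (0 + 1 − 2 − 1 + 3 − 3 + 3 + 2 − 3 + 2)/10 = 0.2000
Σ_{t=1}^{9}(z_t−z̄)(z_{t+1}−z̄) = -27.0400
γ_1 = -27.0400 / 10 = -2.704

-2.704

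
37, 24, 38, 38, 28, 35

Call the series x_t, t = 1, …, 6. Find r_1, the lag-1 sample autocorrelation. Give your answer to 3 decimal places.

Mean x̄ = (37 + 24 + 38 + 38 + 28 + 35)/6 = 33.3333
Deviations from mean: 3.6667, -9.3333, 4.6667, 4.6667, -5.3333, 1.6667
Σ(x_t−x̄)(x_{t+1}−x̄) = (-34.2222) + (-43.5556) + (21.7778) + (-24.8889) + (-8.8889) = -89.7778
Denominator Σ(x_t−x̄)² = 175.3333
r_1 = -89.7778 / 175.3333 = -0.512

-0.512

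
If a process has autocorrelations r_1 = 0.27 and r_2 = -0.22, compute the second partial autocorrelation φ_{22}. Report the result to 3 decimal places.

φ_{22} = (r_2 − r_1²) / (1 − r_1²)
r_1² = (0.27)² = 0.0729
Numerator = -0.22 − 0.0729 = -0.2929; denominator = 1 − 0.0729 = 0.9271
φ_{22} = -0.2929 / 0.9271 = -0.316

-0.316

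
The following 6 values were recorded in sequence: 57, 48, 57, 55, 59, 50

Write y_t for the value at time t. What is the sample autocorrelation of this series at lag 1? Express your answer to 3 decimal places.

-0.515

Mean ȳ = (57 + 48 + 57 + 55 + 59 + 50)/6 = 54.3333
Deviations from mean: 2.6667, -6.3333, 2.6667, 0.6667, 4.6667, -4.3333
Σ(y_t−ȳ)(y_{t+1}−ȳ) = (-16.8889) + (-16.8889) + (1.7778) + (3.1111) + (-20.2222) = -49.1111
Denominator Σ(y_t−ȳ)² = 95.3333
r_1 = -49.1111 / 95.3333 = -0.515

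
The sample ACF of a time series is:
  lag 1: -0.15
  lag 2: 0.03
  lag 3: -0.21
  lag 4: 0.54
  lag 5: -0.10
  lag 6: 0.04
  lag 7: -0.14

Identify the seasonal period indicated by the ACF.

4

The largest autocorrelation is r_4 = 0.54; the remaining lags stay at or below 0.04.
The dominant spike at lag 4 indicates a seasonal period of 4.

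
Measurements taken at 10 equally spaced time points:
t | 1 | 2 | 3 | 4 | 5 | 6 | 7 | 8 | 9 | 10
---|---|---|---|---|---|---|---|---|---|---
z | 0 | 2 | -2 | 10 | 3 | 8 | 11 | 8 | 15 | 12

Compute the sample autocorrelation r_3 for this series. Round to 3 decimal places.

0.094

Mean z̄ = (0 + 2 − 2 + 10 + 3 + 8 + 11 + 8 + 15 + 12)/10 = 6.7000
Σ(z_t−z̄)(z_{t+3}−z̄) = (-22.1100) + (17.3900) + (-11.3100) + (14.1900) + (-4.8100) + (10.7900) + (22.7900) = 26.9300
Denominator Σ(z_t−z̄)² = 286.1000
r_3 = 26.9300 / 286.1000 = 0.094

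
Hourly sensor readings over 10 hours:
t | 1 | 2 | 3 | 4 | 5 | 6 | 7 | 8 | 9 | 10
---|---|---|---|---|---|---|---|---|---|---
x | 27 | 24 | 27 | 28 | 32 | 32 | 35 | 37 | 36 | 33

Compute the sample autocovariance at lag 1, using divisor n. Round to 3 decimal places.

Mean x̄ = (27 + 24 + 27 + 28 + 32 + 32 + 35 + 37 + 36 + 33)/10 = 31.1000
Σ_{t=1}^{9}(x_t−x̄)(x_{t+1}−x̄) = 133.6900
γ_1 = 133.6900 / 10 = 13.369

13.369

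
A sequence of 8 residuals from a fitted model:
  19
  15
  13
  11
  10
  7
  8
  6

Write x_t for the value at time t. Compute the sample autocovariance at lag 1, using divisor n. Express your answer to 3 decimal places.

8.904

Mean x̄ = (19 + 15 + 13 + 11 + 10 + 7 + 8 + 6)/8 = 11.1250
Deviations: 7.8750, 3.8750, 1.8750, -0.1250, -1.1250, -4.1250, -3.1250, -5.1250
Σ_{t=1}^{7}(x_t−x̄)(x_{t+1}−x̄) = 71.2344
γ_1 = 71.2344 / 8 = 8.904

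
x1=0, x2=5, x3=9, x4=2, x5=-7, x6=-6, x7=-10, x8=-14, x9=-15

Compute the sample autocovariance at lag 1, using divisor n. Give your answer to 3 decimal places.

Mean x̄ = (0 + 5 + 9 + 2 − 7 − 6 − 10 − 14 − 15)/9 = -4.0000
Σ_{t=1}^{8}(x_t−x̄)(x_{t+1}−x̄) = 401.0000
γ_1 = 401.0000 / 9 = 44.556

44.556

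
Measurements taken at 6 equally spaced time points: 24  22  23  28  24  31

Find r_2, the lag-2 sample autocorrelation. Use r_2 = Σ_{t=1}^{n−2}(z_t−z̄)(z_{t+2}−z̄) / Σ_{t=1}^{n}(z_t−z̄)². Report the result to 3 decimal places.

0.210

Mean z̄ = (24 + 22 + 23 + 28 + 24 + 31)/6 = 25.3333
Deviations from mean: -1.3333, -3.3333, -2.3333, 2.6667, -1.3333, 5.6667
Numerator Σ_{t=1}^{4}(z_t−z̄)(z_{t+2}−z̄) = 12.4444
Denominator Σ(z_t−z̄)² = 59.3333
r_2 = 12.4444 / 59.3333 = 0.210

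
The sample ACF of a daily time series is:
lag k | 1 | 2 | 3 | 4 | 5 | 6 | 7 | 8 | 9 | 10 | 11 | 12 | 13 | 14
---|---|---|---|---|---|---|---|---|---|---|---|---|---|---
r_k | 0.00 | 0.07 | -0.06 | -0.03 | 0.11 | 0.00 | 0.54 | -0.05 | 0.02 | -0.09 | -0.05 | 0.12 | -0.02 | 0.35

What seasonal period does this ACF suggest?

7

The largest autocorrelation is r_7 = 0.54, with a weaker echo at lag 14 (0.35); the remaining lags stay at or below 0.12.
The dominant spike at lag 7 indicates a seasonal period of 7.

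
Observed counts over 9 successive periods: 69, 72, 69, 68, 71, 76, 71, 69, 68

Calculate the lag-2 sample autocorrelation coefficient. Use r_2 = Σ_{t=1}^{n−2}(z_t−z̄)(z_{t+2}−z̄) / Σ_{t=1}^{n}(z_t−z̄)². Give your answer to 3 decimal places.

Mean z̄ = (69 + 72 + 69 + 68 + 71 + 76 + 71 + 69 + 68)/9 = 70.3333
Σ(z_t−z̄)(z_{t+2}−z̄) = (1.7778) + (-3.8889) + (-0.8889) + (-13.2222) + (0.4444) + (-7.5556) + (-1.5556) = -24.8889
Denominator Σ(z_t−z̄)² = 52.0000
r_2 = -24.8889 / 52.0000 = -0.479

-0.479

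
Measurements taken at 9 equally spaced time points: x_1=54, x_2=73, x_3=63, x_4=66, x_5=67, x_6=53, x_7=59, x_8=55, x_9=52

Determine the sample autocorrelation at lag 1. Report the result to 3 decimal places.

Mean x̄ = (54 + 73 + 63 + 66 + 67 + 53 + 59 + 55 + 52)/9 = 60.2222
Numerator Σ_{t=1}^{8}(x_t−x̄)(x_{t+1}−x̄) = 20.3951
Denominator Σ(x_t−x̄)² = 437.5556
r_1 = 20.3951 / 437.5556 = 0.047

0.047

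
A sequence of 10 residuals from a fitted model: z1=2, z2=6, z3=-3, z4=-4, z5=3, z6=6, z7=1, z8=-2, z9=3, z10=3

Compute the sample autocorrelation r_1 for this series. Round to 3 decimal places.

0.016

Mean z̄ = (2 + 6 − 3 − 4 + 3 + 6 + 1 − 2 + 3 + 3)/10 = 1.5000
Numerator Σ_{t=1}^{9}(z_t−z̄)(z_{t+1}−z̄) = 1.7500
Denominator Σ(z_t−z̄)² = 110.5000
r_1 = 1.7500 / 110.5000 = 0.016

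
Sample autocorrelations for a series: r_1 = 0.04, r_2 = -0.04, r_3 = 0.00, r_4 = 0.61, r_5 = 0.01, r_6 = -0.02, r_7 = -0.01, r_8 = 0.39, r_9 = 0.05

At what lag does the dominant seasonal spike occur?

4

The largest autocorrelation is r_4 = 0.61, with a weaker echo at lag 8 (0.39); the remaining lags stay at or below 0.05.
The dominant spike at lag 4 indicates a seasonal period of 4.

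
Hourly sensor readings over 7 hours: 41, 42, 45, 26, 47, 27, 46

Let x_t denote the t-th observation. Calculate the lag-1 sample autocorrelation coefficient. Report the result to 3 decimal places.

Mean x̄ = (41 + 42 + 45 + 26 + 47 + 27 + 46)/7 = 39.1429
Σ(x_t−x̄)(x_{t+1}−x̄) = (5.3061) + (16.7347) + (-76.9796) + (-103.2653) + (-95.4082) + (-83.2653) = -336.8776
Denominator Σ(x_t−x̄)² = 474.8571
r_1 = -336.8776 / 474.8571 = -0.709

-0.709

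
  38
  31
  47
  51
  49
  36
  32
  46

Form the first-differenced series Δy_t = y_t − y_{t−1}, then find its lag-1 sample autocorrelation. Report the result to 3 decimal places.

First differences Δy: -7, 16, 4, -2, -13, -4, 14
Mean of differences = 1.1429
Numerator Σ(Δy_t−Δȳ)(Δy_{t+1}−Δȳ) = -36.4490
Denominator Σ(Δy_t−Δȳ)² = 696.8571
r_1(Δy) = -36.4490 / 696.8571 = -0.052

-0.052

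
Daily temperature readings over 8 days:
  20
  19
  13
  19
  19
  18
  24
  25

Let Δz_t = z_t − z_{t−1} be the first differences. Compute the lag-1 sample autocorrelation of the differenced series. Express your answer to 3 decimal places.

First differences Δz: -1, -6, 6, 0, -1, 6, 1
Mean of differences = 0.7143
Numerator Σ(Δz_t−Δz̄)(Δz_{t+1}−Δz̄) = -34.0816
Denominator Σ(Δz_t−Δz̄)² = 107.4286
r_1(Δz) = -34.0816 / 107.4286 = -0.317

-0.317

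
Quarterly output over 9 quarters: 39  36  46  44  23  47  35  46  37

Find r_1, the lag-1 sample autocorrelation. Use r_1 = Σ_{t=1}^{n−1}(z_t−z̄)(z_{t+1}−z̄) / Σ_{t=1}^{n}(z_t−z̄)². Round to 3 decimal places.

Mean z̄ = (39 + 36 + 46 + 44 + 23 + 47 + 35 + 46 + 37)/9 = 39.2222
Numerator Σ_{t=1}^{8}(z_t−z̄)(z_{t+1}−z̄) = -268.9383
Denominator Σ(z_t−z̄)² = 471.5556
r_1 = -268.9383 / 471.5556 = -0.570

-0.570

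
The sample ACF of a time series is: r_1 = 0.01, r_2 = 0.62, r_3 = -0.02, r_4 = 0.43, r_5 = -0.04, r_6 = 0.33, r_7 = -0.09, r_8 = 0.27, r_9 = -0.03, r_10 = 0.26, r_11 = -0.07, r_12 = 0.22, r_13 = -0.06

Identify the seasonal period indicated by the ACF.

2

The largest autocorrelation is r_2 = 0.62, with weaker echoes at lags 4 (0.43), 6 (0.33), 8 (0.27), 10 (0.26) and 12 (0.22); the remaining lags stay at or below 0.01.
The dominant spike at lag 2 indicates a seasonal period of 2.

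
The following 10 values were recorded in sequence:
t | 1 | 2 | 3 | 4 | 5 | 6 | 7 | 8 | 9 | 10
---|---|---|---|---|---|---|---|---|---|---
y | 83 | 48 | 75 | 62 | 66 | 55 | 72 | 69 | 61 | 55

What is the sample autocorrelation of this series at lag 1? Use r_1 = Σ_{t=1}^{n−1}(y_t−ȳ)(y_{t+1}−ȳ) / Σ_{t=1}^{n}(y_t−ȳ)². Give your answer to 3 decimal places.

Mean ȳ = (83 + 48 + 75 + 62 + 66 + 55 + 72 + 69 + 61 + 55)/10 = 64.6000
Numerator Σ_{t=1}^{9}(y_t−ȳ)(y_{t+1}−ȳ) = -541.9600
Denominator Σ(y_t−ȳ)² = 1002.4000
r_1 = -541.9600 / 1002.4000 = -0.541

-0.541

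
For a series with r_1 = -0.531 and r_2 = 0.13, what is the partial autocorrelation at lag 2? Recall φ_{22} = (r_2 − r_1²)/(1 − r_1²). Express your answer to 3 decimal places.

-0.212

φ_{22} = (r_2 − r_1²) / (1 − r_1²)
r_1² = (-0.531)² = 0.281961
Numerator = 0.13 − 0.2820 = -0.1520; denominator = 1 − 0.2820 = 0.7180
φ_{22} = -0.1520 / 0.7180 = -0.212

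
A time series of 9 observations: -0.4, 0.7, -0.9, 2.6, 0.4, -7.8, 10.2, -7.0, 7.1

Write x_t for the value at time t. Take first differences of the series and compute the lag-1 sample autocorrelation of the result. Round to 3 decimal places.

-0.767

First differences Δx: 1.1, -1.6, 3.5, -2.2, -8.2, 18.0, -17.2, 14.1
Mean of differences = 0.9375
Numerator Σ(Δx_t−Δx̄)(Δx_{t+1}−Δx̄) = -690.4002
Denominator Σ(Δx_t−Δx̄)² = 899.7188
r_1(Δx) = -690.4002 / 899.7188 = -0.767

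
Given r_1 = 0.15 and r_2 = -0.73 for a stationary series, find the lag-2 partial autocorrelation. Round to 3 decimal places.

-0.770

φ_{22} = (r_2 − r_1²) / (1 − r_1²)
r_1² = (0.15)² = 0.0225
Numerator = -0.73 − 0.0225 = -0.7525; denominator = 1 − 0.0225 = 0.9775
φ_{22} = -0.7525 / 0.9775 = -0.770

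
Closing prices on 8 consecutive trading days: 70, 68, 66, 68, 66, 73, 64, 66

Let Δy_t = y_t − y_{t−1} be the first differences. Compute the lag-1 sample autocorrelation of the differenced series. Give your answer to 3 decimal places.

First differences Δy: -2, -2, 2, -2, 7, -9, 2
Mean of differences = -0.5714
Numerator Σ(Δy_t−Δȳ)(Δy_{t+1}−Δȳ) = -101.6122
Denominator Σ(Δy_t−Δȳ)² = 147.7143
r_1(Δy) = -101.6122 / 147.7143 = -0.688

-0.688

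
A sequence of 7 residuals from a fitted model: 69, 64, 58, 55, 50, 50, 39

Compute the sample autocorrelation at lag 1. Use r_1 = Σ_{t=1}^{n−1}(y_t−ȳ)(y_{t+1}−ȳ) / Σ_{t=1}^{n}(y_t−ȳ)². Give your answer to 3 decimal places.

Mean ȳ = (69 + 64 + 58 + 55 + 50 + 50 + 39)/7 = 55.0000
Deviations from mean: 14.0000, 9.0000, 3.0000, 0.0000, -5.0000, -5.0000, -16.0000
Numerator Σ_{t=1}^{6}(y_t−ȳ)(y_{t+1}−ȳ) = 258.0000
Denominator Σ(y_t−ȳ)² = 592.0000
r_1 = 258.0000 / 592.0000 = 0.436

0.436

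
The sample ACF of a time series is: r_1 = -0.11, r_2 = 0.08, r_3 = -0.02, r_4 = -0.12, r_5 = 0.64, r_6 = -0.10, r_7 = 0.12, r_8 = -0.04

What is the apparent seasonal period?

The largest autocorrelation is r_5 = 0.64; the remaining lags stay at or below 0.12.
The dominant spike at lag 5 indicates a seasonal period of 5.

5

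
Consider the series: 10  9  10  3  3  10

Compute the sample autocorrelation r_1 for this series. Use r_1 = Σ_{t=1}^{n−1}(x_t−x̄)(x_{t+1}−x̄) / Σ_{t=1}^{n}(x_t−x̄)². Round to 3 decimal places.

0.085

Mean x̄ = (10 + 9 + 10 + 3 + 3 + 10)/6 = 7.5000
Deviations from mean: 2.5000, 1.5000, 2.5000, -4.5000, -4.5000, 2.5000
Σ(x_t−x̄)(x_{t+1}−x̄) = (3.7500) + (3.7500) + (-11.2500) + (20.2500) + (-11.2500) = 5.2500
Denominator Σ(x_t−x̄)² = 61.5000
r_1 = 5.2500 / 61.5000 = 0.085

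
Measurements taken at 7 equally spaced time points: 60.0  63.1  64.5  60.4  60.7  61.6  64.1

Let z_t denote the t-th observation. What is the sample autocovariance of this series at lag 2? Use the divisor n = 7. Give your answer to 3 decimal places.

-1.726

Mean z̄ = (60.0 + 63.1 + 64.5 + 60.4 + 60.7 + 61.6 + 64.1)/7 = 62.0571
Σ_{t=1}^{5}(z_t−z̄)(z_{t+2}−z̄) = -12.0837
γ_2 = -12.0837 / 7 = -1.726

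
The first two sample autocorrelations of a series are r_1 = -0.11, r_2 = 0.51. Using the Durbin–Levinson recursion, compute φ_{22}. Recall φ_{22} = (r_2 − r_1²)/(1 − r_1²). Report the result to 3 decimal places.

0.504

φ_{22} = (r_2 − r_1²) / (1 − r_1²)
r_1² = (-0.11)² = 0.0121
Numerator = 0.51 − 0.0121 = 0.4979; denominator = 1 − 0.0121 = 0.9879
φ_{22} = 0.4979 / 0.9879 = 0.504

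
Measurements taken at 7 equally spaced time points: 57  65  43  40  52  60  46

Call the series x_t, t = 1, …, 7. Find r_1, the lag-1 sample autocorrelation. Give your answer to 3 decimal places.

Mean x̄ = (57 + 65 + 43 + 40 + 52 + 60 + 46)/7 = 51.8571
Deviations from mean: 5.1429, 13.1429, -8.8571, -11.8571, 0.1429, 8.1429, -5.8571
Numerator Σ_{t=1}^{6}(x_t−x̄)(x_{t+1}−x̄) = 7.9796
Denominator Σ(x_t−x̄)² = 518.8571
r_1 = 7.9796 / 518.8571 = 0.015

0.015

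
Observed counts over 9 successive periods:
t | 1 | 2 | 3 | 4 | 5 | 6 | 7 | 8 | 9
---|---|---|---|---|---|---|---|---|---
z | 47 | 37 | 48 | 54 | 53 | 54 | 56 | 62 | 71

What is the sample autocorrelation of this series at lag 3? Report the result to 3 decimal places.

0.011

Mean z̄ = (47 + 37 + 48 + 54 + 53 + 54 + 56 + 62 + 71)/9 = 53.5556
Numerator Σ_{t=1}^{6}(z_t−z̄)(z_{t+3}−z̄) = 7.9630
Denominator Σ(z_t−z̄)² = 730.2222
r_3 = 7.9630 / 730.2222 = 0.011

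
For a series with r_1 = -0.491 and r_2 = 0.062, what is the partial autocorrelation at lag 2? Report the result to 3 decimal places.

φ_{22} = (r_2 − r_1²) / (1 − r_1²)
r_1² = (-0.491)² = 0.241081
Numerator = 0.062 − 0.2411 = -0.1791; denominator = 1 − 0.2411 = 0.7589
φ_{22} = -0.1791 / 0.7589 = -0.236

-0.236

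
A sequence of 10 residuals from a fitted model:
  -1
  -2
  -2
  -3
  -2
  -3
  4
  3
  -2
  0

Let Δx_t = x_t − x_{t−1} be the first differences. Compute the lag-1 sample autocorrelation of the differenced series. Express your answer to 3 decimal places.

First differences Δx: -1, 0, -1, 1, -1, 7, -1, -5, 2
Mean of differences = 0.1111
Numerator Σ(Δx_t−Δx̄)(Δx_{t+1}−Δx̄) = -21.0123
Denominator Σ(Δx_t−Δx̄)² = 82.8889
r_1(Δx) = -21.0123 / 82.8889 = -0.254

-0.254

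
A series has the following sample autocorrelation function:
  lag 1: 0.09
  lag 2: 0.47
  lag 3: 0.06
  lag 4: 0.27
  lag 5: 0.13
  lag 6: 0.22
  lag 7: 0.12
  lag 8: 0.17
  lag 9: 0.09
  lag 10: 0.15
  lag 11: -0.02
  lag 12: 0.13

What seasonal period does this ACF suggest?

The largest autocorrelation is r_2 = 0.47, with weaker echoes at lags 4 (0.27), 6 (0.22), 8 (0.17) and 10 (0.15); the remaining lags stay at or below 0.13.
The dominant spike at lag 2 indicates a seasonal period of 2.

2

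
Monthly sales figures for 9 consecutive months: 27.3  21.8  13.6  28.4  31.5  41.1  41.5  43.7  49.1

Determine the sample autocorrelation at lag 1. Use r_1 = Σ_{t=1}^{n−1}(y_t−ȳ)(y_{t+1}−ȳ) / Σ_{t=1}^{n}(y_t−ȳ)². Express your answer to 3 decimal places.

0.653

Mean ȳ = (27.3 + 21.8 + 13.6 + 28.4 + 31.5 + 41.1 + 41.5 + 43.7 + 49.1)/9 = 33.1111
Numerator Σ_{t=1}^{8}(y_t−ȳ)(y_{t+1}−ȳ) = 698.2121
Denominator Σ(y_t−ȳ)² = 1069.1489
r_1 = 698.2121 / 1069.1489 = 0.653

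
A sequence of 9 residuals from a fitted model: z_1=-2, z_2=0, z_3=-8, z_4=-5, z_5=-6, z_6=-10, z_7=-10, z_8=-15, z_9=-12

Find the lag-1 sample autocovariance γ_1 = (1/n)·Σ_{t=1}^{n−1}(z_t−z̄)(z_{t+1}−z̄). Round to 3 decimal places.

10.546

Mean z̄ = (-2 + 0 − 8 − 5 − 6 − 10 − 10 − 15 − 12)/9 = -7.5556
Σ_{t=1}^{8}(z_t−z̄)(z_{t+1}−z̄) = 94.9136
γ_1 = 94.9136 / 9 = 10.546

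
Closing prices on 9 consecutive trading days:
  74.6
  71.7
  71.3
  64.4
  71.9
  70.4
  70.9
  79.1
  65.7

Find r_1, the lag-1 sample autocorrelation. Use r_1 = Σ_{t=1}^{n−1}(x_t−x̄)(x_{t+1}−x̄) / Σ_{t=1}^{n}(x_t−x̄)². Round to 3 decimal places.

-0.327

Mean x̄ = (74.6 + 71.7 + 71.3 + 64.4 + 71.9 + 70.4 + 70.9 + 79.1 + 65.7)/9 = 71.1111
Numerator Σ_{t=1}^{8}(x_t−x̄)(x_{t+1}−x̄) = -49.7223
Denominator Σ(x_t−x̄)² = 151.8689
r_1 = -49.7223 / 151.8689 = -0.327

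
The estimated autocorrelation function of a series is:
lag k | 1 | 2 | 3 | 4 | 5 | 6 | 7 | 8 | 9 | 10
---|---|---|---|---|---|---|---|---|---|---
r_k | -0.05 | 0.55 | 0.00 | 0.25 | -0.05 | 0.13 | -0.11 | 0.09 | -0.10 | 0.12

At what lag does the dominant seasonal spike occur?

The largest autocorrelation is r_2 = 0.55, with a weaker echo at lag 4 (0.25); the remaining lags stay at or below 0.13.
The dominant spike at lag 2 indicates a seasonal period of 2.

2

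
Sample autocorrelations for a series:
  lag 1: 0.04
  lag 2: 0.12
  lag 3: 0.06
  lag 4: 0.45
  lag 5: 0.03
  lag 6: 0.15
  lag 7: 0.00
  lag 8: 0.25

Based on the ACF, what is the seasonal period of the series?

The largest autocorrelation is r_4 = 0.45, with a weaker echo at lag 8 (0.25); the remaining lags stay at or below 0.15.
The dominant spike at lag 4 indicates a seasonal period of 4.

4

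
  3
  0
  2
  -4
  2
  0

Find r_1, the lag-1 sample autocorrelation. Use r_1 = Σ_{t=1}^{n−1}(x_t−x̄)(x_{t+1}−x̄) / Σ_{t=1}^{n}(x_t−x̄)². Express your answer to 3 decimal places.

-0.516

Mean x̄ = (3 + 0 + 2 − 4 + 2 + 0)/6 = 0.5000
Deviations from mean: 2.5000, -0.5000, 1.5000, -4.5000, 1.5000, -0.5000
Σ(x_t−x̄)(x_{t+1}−x̄) = (-1.2500) + (-0.7500) + (-6.7500) + (-6.7500) + (-0.7500) = -16.2500
Denominator Σ(x_t−x̄)² = 31.5000
r_1 = -16.2500 / 31.5000 = -0.516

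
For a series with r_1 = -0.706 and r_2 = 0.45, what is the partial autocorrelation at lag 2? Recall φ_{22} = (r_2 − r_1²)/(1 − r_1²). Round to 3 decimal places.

-0.097

φ_{22} = (r_2 − r_1²) / (1 − r_1²)
r_1² = (-0.706)² = 0.498436
Numerator = 0.45 − 0.4984 = -0.0484; denominator = 1 − 0.4984 = 0.5016
φ_{22} = -0.0484 / 0.5016 = -0.097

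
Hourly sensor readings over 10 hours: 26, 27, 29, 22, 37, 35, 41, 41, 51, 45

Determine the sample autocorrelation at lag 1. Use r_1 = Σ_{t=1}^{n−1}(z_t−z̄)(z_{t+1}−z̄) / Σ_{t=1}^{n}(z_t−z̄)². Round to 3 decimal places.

Mean z̄ = (26 + 27 + 29 + 22 + 37 + 35 + 41 + 41 + 51 + 45)/10 = 35.4000
Numerator Σ_{t=1}^{9}(z_t−z̄)(z_{t+1}−z̄) = 462.6400
Denominator Σ(z_t−z̄)² = 780.4000
r_1 = 462.6400 / 780.4000 = 0.593

0.593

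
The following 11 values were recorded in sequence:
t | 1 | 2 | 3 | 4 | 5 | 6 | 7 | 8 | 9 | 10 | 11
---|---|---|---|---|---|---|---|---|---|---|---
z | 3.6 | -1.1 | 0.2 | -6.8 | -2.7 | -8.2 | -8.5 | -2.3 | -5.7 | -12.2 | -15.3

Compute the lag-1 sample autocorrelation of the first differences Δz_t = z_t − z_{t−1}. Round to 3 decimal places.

First differences Δz: -4.7, 1.3, -7.0, 4.1, -5.5, -0.3, 6.2, -3.4, -6.5, -3.1
Mean of differences = -1.8900
Numerator Σ(Δz_t−Δz̄)(Δz_{t+1}−Δz̄) = -70.0511
Denominator Σ(Δz_t−Δz̄)² = 186.0690
r_1(Δz) = -70.0511 / 186.0690 = -0.376

-0.376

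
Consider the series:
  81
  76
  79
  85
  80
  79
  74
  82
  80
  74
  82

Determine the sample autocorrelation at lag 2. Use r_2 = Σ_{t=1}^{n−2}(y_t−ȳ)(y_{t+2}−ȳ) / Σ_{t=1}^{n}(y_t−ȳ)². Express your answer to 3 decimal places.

Mean ȳ = (81 + 76 + 79 + 85 + 80 + 79 + 74 + 82 + 80 + 74 + 82)/11 = 79.2727
Numerator Σ_{t=1}^{9}(y_t−ȳ)(y_{t+2}−ȳ) = -41.7851
Denominator Σ(y_t−ȳ)² = 118.1818
r_2 = -41.7851 / 118.1818 = -0.354

-0.354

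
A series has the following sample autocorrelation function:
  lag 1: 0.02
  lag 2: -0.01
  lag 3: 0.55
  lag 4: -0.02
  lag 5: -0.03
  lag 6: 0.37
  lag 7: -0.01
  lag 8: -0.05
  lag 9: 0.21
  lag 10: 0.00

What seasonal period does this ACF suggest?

3

The largest autocorrelation is r_3 = 0.55, with weaker echoes at lags 6 (0.37) and 9 (0.21); the remaining lags stay at or below 0.02.
The dominant spike at lag 3 indicates a seasonal period of 3.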